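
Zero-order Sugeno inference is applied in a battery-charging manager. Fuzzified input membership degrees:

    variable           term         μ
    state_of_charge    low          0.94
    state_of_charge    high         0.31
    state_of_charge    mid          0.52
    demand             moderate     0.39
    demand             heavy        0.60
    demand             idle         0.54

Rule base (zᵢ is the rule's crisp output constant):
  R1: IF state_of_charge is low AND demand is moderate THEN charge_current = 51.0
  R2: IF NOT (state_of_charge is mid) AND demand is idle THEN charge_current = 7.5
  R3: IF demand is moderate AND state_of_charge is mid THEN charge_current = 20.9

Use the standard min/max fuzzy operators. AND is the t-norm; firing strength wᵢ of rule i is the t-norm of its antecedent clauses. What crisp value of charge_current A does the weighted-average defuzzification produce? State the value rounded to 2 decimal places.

R1 (z=51.0): low=0.94, moderate=0.39; AND[min(a, b)] → w = 0.39
R2 (z=7.5): ¬mid=1−0.52=0.48, idle=0.54; AND[min(a, b)] → w = 0.48
R3 (z=20.9): moderate=0.39, mid=0.52; AND[min(a, b)] → w = 0.39
Weighted average = (0.39·51.0 + 0.48·7.5 + 0.39·20.9) / (0.39 + 0.48 + 0.39)
  = 31.6410 / 1.2600 = 25.11

25.11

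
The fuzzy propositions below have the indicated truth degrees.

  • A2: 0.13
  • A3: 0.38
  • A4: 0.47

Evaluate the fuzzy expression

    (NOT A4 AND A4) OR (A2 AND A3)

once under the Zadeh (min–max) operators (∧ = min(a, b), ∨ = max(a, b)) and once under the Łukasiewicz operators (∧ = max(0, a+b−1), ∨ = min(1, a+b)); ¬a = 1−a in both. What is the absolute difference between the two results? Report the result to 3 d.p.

Under Zadeh (min–max):
  NOT A4 = 1 − 0.47 = 0.53
  NOT A4 AND A4 = min(a, b) on (0.53, 0.47) = 0.47
  A2 AND A3 = min(a, b) on (0.13, 0.38) = 0.13
  (NOT A4 AND A4) OR (A2 AND A3) = max(a, b) on (0.47, 0.13) = 0.47
  → value = 0.4700
Under Łukasiewicz:
  NOT A4 = 1 − 0.47 = 0.53
  NOT A4 AND A4 = max(0, a+b−1) on (0.53, 0.47) = 0.00
  A2 AND A3 = max(0, a+b−1) on (0.13, 0.38) = 0.00
  (NOT A4 AND A4) OR (A2 AND A3) = min(1, a+b) on (0.00, 0.00) = 0.00
  → value = 0.0000
|0.4700 − 0.0000| = 0.470

0.470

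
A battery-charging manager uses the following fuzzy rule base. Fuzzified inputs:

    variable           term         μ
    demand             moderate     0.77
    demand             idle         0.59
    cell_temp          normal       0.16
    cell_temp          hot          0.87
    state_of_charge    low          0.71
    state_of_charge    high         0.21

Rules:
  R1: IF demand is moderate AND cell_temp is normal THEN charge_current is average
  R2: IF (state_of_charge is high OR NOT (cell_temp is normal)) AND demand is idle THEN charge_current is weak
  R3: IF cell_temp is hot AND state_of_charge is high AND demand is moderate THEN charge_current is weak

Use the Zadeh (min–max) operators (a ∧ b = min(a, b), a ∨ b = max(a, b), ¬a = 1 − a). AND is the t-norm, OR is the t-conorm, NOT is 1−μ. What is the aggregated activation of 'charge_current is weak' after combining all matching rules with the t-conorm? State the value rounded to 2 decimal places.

0.59

R1: moderate=0.77, normal=0.16; AND[min(a, b)] → w = 0.16
R2: (high=0.21 OR ¬normal=1−0.16=0.84) = 0.84; AND[min(a, b)] with idle=0.59 → w = 0.59
R3: hot=0.87, high=0.21, moderate=0.77; AND[min(a, b)] → w = 0.21
Rules with consequent 'weak': {R2, R3} → strengths 0.59, 0.21
Aggregate via t-conorm [max(a, b)]: 0.59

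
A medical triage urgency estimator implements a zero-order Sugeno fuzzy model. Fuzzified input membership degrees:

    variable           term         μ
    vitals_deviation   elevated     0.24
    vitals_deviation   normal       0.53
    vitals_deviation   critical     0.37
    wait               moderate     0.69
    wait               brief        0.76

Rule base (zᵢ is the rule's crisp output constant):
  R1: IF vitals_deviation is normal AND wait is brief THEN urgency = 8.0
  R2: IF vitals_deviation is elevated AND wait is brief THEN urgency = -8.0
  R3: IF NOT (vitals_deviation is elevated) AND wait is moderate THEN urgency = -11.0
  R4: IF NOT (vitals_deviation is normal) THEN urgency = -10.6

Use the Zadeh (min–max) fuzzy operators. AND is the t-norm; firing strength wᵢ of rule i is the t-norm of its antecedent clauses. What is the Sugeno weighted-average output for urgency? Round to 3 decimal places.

R1 (z=8.0): normal=0.53, brief=0.76; AND[min(a, b)] → w = 0.53
R2 (z=-8.0): elevated=0.24, brief=0.76; AND[min(a, b)] → w = 0.24
R3 (z=-11.0): ¬elevated=1−0.24=0.76, moderate=0.69; AND[min(a, b)] → w = 0.69
R4 (z=-10.6): ¬normal=1−0.53=0.47 → w = 0.47
Weighted average = (0.53·8.0 + 0.24·-8.0 + 0.69·-11.0 + 0.47·-10.6) / (0.53 + 0.24 + 0.69 + 0.47)
  = -10.2520 / 1.9300 = -5.312

-5.312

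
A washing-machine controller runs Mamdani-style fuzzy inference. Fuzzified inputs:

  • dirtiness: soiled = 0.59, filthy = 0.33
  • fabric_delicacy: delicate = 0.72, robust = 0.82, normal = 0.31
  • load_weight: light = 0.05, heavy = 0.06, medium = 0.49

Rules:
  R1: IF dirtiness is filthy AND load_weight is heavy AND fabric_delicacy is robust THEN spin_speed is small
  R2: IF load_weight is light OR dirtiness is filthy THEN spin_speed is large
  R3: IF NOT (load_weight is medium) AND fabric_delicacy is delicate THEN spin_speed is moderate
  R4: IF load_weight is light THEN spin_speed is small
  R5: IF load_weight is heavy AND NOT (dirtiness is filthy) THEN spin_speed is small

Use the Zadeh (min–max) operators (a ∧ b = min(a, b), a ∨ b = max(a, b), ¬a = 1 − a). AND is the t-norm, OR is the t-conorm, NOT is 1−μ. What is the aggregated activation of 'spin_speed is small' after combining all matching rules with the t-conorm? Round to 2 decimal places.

R1: filthy=0.33, heavy=0.06, robust=0.82; AND[min(a, b)] → w = 0.06
R2: light=0.05, filthy=0.33; OR[max(a, b)] → w = 0.33
R3: ¬medium=1−0.49=0.51, delicate=0.72; AND[min(a, b)] → w = 0.51
R4: light=0.05 → w = 0.05
R5: heavy=0.06, ¬filthy=1−0.33=0.67; AND[min(a, b)] → w = 0.06
Rules with consequent 'small': {R1, R4, R5} → strengths 0.06, 0.05, 0.06
Aggregate via t-conorm [max(a, b)]: 0.06

0.06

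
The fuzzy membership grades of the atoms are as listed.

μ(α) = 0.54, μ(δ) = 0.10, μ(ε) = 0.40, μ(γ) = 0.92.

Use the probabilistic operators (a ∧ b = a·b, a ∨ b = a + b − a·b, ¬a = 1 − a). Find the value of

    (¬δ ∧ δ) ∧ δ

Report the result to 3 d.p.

0.009

¬δ = 1 − 0.1000 = 0.9000
¬δ ∧ δ = a·b on (0.9000, 0.1000) = 0.0900
(¬δ ∧ δ) ∧ δ = a·b on (0.0900, 0.1000) = 0.0090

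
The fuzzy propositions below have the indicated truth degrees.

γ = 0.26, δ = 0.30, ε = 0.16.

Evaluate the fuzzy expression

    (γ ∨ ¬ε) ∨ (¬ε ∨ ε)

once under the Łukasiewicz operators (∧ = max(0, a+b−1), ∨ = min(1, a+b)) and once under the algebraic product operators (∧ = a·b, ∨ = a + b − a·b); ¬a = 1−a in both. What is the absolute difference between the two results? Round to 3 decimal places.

0.016

Under Łukasiewicz:
  ¬ε = 1 − 0.16 = 0.84
  γ ∨ ¬ε = min(1, a+b) on (0.26, 0.84) = 1.00
  ¬ε = 1 − 0.16 = 0.84
  ¬ε ∨ ε = min(1, a+b) on (0.84, 0.16) = 1.00
  (γ ∨ ¬ε) ∨ (¬ε ∨ ε) = min(1, a+b) on (1.00, 1.00) = 1.00
  → value = 1.0000
Under algebraic product:
  ¬ε = 1 − 0.1600 = 0.8400
  γ ∨ ¬ε = a + b − a·b on (0.2600, 0.8400) = 0.8816
  ¬ε = 1 − 0.1600 = 0.8400
  ¬ε ∨ ε = a + b − a·b on (0.8400, 0.1600) = 0.8656
  (γ ∨ ¬ε) ∨ (¬ε ∨ ε) = a + b − a·b on (0.8816, 0.8656) = 0.9841
  → value = 0.9841
|1.0000 − 0.9841| = 0.016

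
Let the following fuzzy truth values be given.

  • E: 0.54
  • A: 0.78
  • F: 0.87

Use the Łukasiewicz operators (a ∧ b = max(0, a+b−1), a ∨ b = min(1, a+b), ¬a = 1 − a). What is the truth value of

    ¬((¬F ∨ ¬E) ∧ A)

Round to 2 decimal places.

¬F = 1 − 0.87 = 0.13
¬E = 1 − 0.54 = 0.46
¬F ∨ ¬E = min(1, a+b) on (0.13, 0.46) = 0.59
(¬F ∨ ¬E) ∧ A = max(0, a+b−1) on (0.59, 0.78) = 0.37
¬((¬F ∨ ¬E) ∧ A) = 1 − 0.37 = 0.63

0.63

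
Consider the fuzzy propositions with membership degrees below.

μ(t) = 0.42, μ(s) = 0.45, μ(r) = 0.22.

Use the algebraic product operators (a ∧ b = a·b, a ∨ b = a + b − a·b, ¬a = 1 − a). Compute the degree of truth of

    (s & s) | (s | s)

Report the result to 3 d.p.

s & s = a·b on (0.4500, 0.4500) = 0.2025
s | s = a + b − a·b on (0.4500, 0.4500) = 0.6975
(s & s) | (s | s) = a + b − a·b on (0.2025, 0.6975) = 0.7588

0.759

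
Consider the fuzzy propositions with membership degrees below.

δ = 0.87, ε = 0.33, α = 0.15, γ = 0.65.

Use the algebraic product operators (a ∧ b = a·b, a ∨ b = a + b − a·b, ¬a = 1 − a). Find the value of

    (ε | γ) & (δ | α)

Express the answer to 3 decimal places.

ε | γ = a + b − a·b on (0.3300, 0.6500) = 0.7655
δ | α = a + b − a·b on (0.8700, 0.1500) = 0.8895
(ε | γ) & (δ | α) = a·b on (0.7655, 0.8895) = 0.6809

0.681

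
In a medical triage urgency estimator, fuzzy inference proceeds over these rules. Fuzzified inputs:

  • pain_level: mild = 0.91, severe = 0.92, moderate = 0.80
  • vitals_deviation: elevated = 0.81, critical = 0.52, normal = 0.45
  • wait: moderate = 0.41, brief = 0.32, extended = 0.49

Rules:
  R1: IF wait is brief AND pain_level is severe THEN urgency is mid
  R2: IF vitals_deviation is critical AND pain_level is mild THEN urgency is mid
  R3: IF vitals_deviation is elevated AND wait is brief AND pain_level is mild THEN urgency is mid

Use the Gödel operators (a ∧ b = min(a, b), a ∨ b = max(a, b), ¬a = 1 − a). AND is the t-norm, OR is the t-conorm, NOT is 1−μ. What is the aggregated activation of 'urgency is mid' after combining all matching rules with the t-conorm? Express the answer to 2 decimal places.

0.52

R1: brief=0.32, severe=0.92; AND[min(a, b)] → w = 0.32
R2: critical=0.52, mild=0.91; AND[min(a, b)] → w = 0.52
R3: elevated=0.81, brief=0.32, mild=0.91; AND[min(a, b)] → w = 0.32
Rules with consequent 'mid': {R1, R2, R3} → strengths 0.32, 0.52, 0.32
Aggregate via t-conorm [max(a, b)]: 0.52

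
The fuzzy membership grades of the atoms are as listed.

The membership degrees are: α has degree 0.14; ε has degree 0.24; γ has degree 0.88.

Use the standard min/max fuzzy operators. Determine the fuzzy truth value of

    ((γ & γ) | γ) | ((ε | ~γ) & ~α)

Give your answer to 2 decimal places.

γ & γ = min(a, b) on (0.88, 0.88) = 0.88
(γ & γ) | γ = max(a, b) on (0.88, 0.88) = 0.88
~γ = 1 − 0.88 = 0.12
ε | ~γ = max(a, b) on (0.24, 0.12) = 0.24
~α = 1 − 0.14 = 0.86
(ε | ~γ) & ~α = min(a, b) on (0.24, 0.86) = 0.24
((γ & γ) | γ) | ((ε | ~γ) & ~α) = max(a, b) on (0.88, 0.24) = 0.88

0.88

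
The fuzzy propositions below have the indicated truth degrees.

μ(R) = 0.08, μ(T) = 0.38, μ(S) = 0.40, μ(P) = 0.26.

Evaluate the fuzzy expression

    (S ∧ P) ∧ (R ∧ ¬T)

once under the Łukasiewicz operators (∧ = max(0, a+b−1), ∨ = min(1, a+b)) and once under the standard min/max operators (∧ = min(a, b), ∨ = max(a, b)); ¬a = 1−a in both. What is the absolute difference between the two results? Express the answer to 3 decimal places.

0.080

Under Łukasiewicz:
  S ∧ P = max(0, a+b−1) on (0.40, 0.26) = 0.00
  ¬T = 1 − 0.38 = 0.62
  R ∧ ¬T = max(0, a+b−1) on (0.08, 0.62) = 0.00
  (S ∧ P) ∧ (R ∧ ¬T) = max(0, a+b−1) on (0.00, 0.00) = 0.00
  → value = 0.0000
Under standard min/max:
  S ∧ P = min(a, b) on (0.40, 0.26) = 0.26
  ¬T = 1 − 0.38 = 0.62
  R ∧ ¬T = min(a, b) on (0.08, 0.62) = 0.08
  (S ∧ P) ∧ (R ∧ ¬T) = min(a, b) on (0.26, 0.08) = 0.08
  → value = 0.0800
|0.0000 − 0.0800| = 0.080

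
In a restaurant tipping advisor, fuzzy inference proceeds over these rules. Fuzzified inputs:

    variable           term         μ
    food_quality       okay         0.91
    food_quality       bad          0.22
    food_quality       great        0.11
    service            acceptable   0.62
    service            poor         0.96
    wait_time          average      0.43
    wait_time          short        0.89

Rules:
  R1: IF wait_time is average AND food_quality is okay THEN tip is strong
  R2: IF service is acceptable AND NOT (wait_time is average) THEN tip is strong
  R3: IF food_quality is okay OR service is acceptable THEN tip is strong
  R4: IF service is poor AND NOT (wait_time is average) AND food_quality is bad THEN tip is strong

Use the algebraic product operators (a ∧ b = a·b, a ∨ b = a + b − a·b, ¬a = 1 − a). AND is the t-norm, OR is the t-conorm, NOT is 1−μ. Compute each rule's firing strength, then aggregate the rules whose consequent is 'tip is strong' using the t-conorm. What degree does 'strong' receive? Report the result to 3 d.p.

0.988

R1: average=0.43, okay=0.91; AND[a·b] → w = 0.3913
R2: acceptable=0.62, ¬average=1−0.43=0.57; AND[a·b] → w = 0.3534
R3: okay=0.91, acceptable=0.62; OR[a + b − a·b] → w = 0.9658
R4: poor=0.96, ¬average=1−0.43=0.57, bad=0.22; AND[a·b] → w = 0.1204
Rules with consequent 'strong': {R1, R2, R3, R4} → strengths 0.3913, 0.3534, 0.9658, 0.1204
Aggregate via t-conorm [a + b − a·b]: 0.9882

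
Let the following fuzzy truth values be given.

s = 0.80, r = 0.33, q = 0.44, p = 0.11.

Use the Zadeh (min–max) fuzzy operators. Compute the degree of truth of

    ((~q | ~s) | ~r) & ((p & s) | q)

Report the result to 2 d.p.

0.44

~q = 1 − 0.44 = 0.56
~s = 1 − 0.80 = 0.20
~q | ~s = max(a, b) on (0.56, 0.20) = 0.56
~r = 1 − 0.33 = 0.67
(~q | ~s) | ~r = max(a, b) on (0.56, 0.67) = 0.67
p & s = min(a, b) on (0.11, 0.80) = 0.11
(p & s) | q = max(a, b) on (0.11, 0.44) = 0.44
((~q | ~s) | ~r) & ((p & s) | q) = min(a, b) on (0.67, 0.44) = 0.44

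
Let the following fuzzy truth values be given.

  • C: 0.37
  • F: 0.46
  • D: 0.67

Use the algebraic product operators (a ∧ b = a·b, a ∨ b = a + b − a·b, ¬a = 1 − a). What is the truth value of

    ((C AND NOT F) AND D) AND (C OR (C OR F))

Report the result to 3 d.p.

NOT F = 1 − 0.4600 = 0.5400
C AND NOT F = a·b on (0.3700, 0.5400) = 0.1998
(C AND NOT F) AND D = a·b on (0.1998, 0.6700) = 0.1339
C OR F = a + b − a·b on (0.3700, 0.4600) = 0.6598
C OR (C OR F) = a + b − a·b on (0.3700, 0.6598) = 0.7857
((C AND NOT F) AND D) AND (C OR (C OR F)) = a·b on (0.1339, 0.7857) = 0.1052

0.105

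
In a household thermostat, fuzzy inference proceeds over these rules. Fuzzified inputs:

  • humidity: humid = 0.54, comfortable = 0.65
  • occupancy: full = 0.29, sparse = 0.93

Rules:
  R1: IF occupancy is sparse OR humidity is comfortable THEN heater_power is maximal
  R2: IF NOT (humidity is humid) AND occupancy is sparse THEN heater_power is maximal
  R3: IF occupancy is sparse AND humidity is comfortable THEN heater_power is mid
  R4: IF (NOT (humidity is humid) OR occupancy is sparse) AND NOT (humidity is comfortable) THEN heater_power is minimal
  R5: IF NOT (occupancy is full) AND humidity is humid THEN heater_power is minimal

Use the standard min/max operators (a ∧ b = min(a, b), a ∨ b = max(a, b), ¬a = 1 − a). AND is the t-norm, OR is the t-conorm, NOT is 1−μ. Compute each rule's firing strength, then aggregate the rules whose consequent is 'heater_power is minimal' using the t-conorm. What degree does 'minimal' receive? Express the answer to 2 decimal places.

0.54

R1: sparse=0.93, comfortable=0.65; OR[max(a, b)] → w = 0.93
R2: ¬humid=1−0.54=0.46, sparse=0.93; AND[min(a, b)] → w = 0.46
R3: sparse=0.93, comfortable=0.65; AND[min(a, b)] → w = 0.65
R4: (¬humid=1−0.54=0.46 OR sparse=0.93) = 0.93; AND[min(a, b)] with ¬comfortable=1−0.65=0.35 → w = 0.35
R5: ¬full=1−0.29=0.71, humid=0.54; AND[min(a, b)] → w = 0.54
Rules with consequent 'minimal': {R4, R5} → strengths 0.35, 0.54
Aggregate via t-conorm [max(a, b)]: 0.54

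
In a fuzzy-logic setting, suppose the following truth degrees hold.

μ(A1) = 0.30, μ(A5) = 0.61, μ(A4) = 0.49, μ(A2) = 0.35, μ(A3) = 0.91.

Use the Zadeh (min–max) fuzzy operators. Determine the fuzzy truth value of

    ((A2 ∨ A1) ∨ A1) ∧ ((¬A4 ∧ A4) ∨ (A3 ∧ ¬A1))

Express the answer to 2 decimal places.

A2 ∨ A1 = max(a, b) on (0.35, 0.30) = 0.35
(A2 ∨ A1) ∨ A1 = max(a, b) on (0.35, 0.30) = 0.35
¬A4 = 1 − 0.49 = 0.51
¬A4 ∧ A4 = min(a, b) on (0.51, 0.49) = 0.49
¬A1 = 1 − 0.30 = 0.70
A3 ∧ ¬A1 = min(a, b) on (0.91, 0.70) = 0.70
(¬A4 ∧ A4) ∨ (A3 ∧ ¬A1) = max(a, b) on (0.49, 0.70) = 0.70
((A2 ∨ A1) ∨ A1) ∧ ((¬A4 ∧ A4) ∨ (A3 ∧ ¬A1)) = min(a, b) on (0.35, 0.70) = 0.35

0.35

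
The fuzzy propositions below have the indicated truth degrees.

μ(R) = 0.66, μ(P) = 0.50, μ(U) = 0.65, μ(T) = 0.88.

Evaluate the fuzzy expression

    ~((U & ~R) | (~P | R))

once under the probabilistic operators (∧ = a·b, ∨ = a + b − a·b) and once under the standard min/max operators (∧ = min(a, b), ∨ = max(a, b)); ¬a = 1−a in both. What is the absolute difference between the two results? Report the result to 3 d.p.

0.208

Under probabilistic:
  ~R = 1 − 0.6600 = 0.3400
  U & ~R = a·b on (0.6500, 0.3400) = 0.2210
  ~P = 1 − 0.5000 = 0.5000
  ~P | R = a + b − a·b on (0.5000, 0.6600) = 0.8300
  (U & ~R) | (~P | R) = a + b − a·b on (0.2210, 0.8300) = 0.8676
  ~((U & ~R) | (~P | R)) = 1 − 0.8676 = 0.1324
  → value = 0.1324
Under standard min/max:
  ~R = 1 − 0.66 = 0.34
  U & ~R = min(a, b) on (0.65, 0.34) = 0.34
  ~P = 1 − 0.50 = 0.50
  ~P | R = max(a, b) on (0.50, 0.66) = 0.66
  (U & ~R) | (~P | R) = max(a, b) on (0.34, 0.66) = 0.66
  ~((U & ~R) | (~P | R)) = 1 − 0.66 = 0.34
  → value = 0.3400
|0.1324 − 0.3400| = 0.208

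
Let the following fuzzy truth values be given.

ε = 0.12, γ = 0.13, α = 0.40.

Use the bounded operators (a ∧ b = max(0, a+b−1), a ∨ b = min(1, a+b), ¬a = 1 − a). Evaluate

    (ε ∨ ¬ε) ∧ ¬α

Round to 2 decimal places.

0.60

¬ε = 1 − 0.12 = 0.88
ε ∨ ¬ε = min(1, a+b) on (0.12, 0.88) = 1.00
¬α = 1 − 0.40 = 0.60
(ε ∨ ¬ε) ∧ ¬α = max(0, a+b−1) on (1.00, 0.60) = 0.60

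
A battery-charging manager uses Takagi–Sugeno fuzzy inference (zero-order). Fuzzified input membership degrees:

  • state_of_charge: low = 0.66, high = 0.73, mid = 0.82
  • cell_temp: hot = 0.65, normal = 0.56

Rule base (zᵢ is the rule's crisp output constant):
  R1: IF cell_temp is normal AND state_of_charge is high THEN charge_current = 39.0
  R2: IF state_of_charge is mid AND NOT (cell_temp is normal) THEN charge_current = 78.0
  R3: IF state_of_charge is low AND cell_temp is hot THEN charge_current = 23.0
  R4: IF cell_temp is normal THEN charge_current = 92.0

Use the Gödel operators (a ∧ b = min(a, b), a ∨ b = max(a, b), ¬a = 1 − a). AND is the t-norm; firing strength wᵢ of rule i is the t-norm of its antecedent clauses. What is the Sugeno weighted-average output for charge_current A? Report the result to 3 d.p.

55.489

R1 (z=39.0): normal=0.56, high=0.73; AND[min(a, b)] → w = 0.56
R2 (z=78.0): mid=0.82, ¬normal=1−0.56=0.44; AND[min(a, b)] → w = 0.44
R3 (z=23.0): low=0.66, hot=0.65; AND[min(a, b)] → w = 0.65
R4 (z=92.0): normal=0.56 → w = 0.56
Weighted average = (0.56·39.0 + 0.44·78.0 + 0.65·23.0 + 0.56·92.0) / (0.56 + 0.44 + 0.65 + 0.56)
  = 122.6300 / 2.2100 = 55.489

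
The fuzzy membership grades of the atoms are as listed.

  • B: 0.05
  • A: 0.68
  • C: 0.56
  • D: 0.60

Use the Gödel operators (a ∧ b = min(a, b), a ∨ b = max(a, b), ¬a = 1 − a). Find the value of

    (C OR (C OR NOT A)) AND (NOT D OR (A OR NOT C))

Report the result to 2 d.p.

NOT A = 1 − 0.68 = 0.32
C OR NOT A = max(a, b) on (0.56, 0.32) = 0.56
C OR (C OR NOT A) = max(a, b) on (0.56, 0.56) = 0.56
NOT D = 1 − 0.60 = 0.40
NOT C = 1 − 0.56 = 0.44
A OR NOT C = max(a, b) on (0.68, 0.44) = 0.68
NOT D OR (A OR NOT C) = max(a, b) on (0.40, 0.68) = 0.68
(C OR (C OR NOT A)) AND (NOT D OR (A OR NOT C)) = min(a, b) on (0.56, 0.68) = 0.56

0.56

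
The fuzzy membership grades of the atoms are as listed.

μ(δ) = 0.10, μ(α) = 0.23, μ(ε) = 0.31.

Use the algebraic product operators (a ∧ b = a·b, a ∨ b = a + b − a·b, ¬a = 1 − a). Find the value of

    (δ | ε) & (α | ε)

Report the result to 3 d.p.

δ | ε = a + b − a·b on (0.1000, 0.3100) = 0.3790
α | ε = a + b − a·b on (0.2300, 0.3100) = 0.4687
(δ | ε) & (α | ε) = a·b on (0.3790, 0.4687) = 0.1776

0.178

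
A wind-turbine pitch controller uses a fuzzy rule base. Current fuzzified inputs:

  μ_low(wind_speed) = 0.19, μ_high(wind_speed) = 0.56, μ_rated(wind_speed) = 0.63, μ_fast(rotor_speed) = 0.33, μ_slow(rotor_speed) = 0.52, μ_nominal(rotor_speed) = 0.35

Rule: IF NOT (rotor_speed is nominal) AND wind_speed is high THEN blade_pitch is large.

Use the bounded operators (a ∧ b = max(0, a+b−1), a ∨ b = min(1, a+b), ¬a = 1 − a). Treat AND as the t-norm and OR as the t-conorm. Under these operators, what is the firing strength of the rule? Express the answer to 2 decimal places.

0.21

firing strength: ¬nominal=1−0.35=0.65, high=0.56; AND[max(0, a+b−1)] → w = 0.21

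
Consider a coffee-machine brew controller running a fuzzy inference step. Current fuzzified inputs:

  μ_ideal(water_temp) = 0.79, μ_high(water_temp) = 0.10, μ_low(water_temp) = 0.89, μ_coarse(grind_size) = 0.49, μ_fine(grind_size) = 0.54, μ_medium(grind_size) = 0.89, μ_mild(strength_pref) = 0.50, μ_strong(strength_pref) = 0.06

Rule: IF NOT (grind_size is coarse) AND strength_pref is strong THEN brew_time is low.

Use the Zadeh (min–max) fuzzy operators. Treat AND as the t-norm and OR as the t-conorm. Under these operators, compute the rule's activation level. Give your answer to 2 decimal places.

0.06

firing strength: ¬coarse=1−0.49=0.51, strong=0.06; AND[min(a, b)] → w = 0.06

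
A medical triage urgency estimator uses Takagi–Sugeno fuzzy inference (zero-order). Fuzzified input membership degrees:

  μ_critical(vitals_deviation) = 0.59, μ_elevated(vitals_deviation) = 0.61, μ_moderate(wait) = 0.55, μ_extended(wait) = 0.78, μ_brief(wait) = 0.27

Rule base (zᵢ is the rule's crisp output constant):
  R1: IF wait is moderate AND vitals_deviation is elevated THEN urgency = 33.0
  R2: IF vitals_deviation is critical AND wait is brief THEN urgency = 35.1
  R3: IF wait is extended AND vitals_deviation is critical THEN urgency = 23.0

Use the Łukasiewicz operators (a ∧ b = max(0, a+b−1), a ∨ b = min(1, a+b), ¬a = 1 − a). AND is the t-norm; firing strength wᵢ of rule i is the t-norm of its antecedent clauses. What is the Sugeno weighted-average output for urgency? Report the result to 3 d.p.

26.019

R1 (z=33.0): moderate=0.55, elevated=0.61; AND[max(0, a+b−1)] → w = 0.16
R2 (z=35.1): critical=0.59, brief=0.27; AND[max(0, a+b−1)] → w = 0.00
R3 (z=23.0): extended=0.78, critical=0.59; AND[max(0, a+b−1)] → w = 0.37
Weighted average = (0.16·33.0 + 0.00·35.1 + 0.37·23.0) / (0.16 + 0.00 + 0.37)
  = 13.7900 / 0.5300 = 26.019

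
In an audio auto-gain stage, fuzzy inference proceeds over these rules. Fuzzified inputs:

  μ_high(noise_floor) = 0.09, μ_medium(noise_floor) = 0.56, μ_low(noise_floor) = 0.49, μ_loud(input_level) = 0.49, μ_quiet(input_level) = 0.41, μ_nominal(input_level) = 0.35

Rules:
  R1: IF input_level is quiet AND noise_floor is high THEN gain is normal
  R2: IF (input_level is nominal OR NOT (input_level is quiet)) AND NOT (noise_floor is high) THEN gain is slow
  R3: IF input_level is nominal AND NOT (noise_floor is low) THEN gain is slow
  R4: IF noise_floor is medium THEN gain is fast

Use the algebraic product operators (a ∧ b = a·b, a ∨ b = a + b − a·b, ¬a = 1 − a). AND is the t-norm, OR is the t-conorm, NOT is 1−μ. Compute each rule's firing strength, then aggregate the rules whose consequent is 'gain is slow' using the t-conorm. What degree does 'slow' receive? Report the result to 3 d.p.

0.727

R1: quiet=0.41, high=0.09; AND[a·b] → w = 0.0369
R2: (nominal=0.35 OR ¬quiet=1−0.41=0.59) = 0.7335; AND[a·b] with ¬high=1−0.09=0.91 → w = 0.6675
R3: nominal=0.35, ¬low=1−0.49=0.51; AND[a·b] → w = 0.1785
R4: medium=0.56 → w = 0.5600
Rules with consequent 'slow': {R2, R3} → strengths 0.6675, 0.1785
Aggregate via t-conorm [a + b − a·b]: 0.7268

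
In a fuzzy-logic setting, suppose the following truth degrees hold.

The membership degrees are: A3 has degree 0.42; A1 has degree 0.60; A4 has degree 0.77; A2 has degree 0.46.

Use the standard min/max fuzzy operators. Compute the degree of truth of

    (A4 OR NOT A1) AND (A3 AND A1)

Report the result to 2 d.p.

0.42

NOT A1 = 1 − 0.60 = 0.40
A4 OR NOT A1 = max(a, b) on (0.77, 0.40) = 0.77
A3 AND A1 = min(a, b) on (0.42, 0.60) = 0.42
(A4 OR NOT A1) AND (A3 AND A1) = min(a, b) on (0.77, 0.42) = 0.42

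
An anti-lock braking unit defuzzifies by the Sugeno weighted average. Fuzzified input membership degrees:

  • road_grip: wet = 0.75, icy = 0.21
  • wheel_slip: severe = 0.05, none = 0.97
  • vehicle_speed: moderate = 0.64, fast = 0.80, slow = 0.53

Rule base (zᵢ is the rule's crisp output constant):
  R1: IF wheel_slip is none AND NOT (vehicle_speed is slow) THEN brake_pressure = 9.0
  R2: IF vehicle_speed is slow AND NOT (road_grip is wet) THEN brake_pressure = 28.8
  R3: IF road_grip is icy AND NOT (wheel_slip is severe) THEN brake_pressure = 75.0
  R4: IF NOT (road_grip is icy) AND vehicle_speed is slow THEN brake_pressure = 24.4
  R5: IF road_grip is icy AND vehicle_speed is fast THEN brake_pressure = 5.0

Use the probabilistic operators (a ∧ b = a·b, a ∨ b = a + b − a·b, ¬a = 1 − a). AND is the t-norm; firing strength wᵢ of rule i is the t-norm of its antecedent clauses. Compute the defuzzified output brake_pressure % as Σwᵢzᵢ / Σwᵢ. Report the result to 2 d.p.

24.69

R1 (z=9.0): none=0.97, ¬slow=1−0.53=0.47; AND[a·b] → w = 0.4559
R2 (z=28.8): slow=0.53, ¬wet=1−0.75=0.25; AND[a·b] → w = 0.1325
R3 (z=75.0): icy=0.21, ¬severe=1−0.05=0.95; AND[a·b] → w = 0.1995
R4 (z=24.4): ¬icy=1−0.21=0.79, slow=0.53; AND[a·b] → w = 0.4187
R5 (z=5.0): icy=0.21, fast=0.80; AND[a·b] → w = 0.1680
Weighted average = (0.4559·9.0 + 0.1325·28.8 + 0.1995·75.0 + 0.4187·24.4 + 0.1680·5.0) / (0.4559 + 0.1325 + 0.1995 + 0.4187 + 0.1680)
  = 33.9379 / 1.3746 = 24.69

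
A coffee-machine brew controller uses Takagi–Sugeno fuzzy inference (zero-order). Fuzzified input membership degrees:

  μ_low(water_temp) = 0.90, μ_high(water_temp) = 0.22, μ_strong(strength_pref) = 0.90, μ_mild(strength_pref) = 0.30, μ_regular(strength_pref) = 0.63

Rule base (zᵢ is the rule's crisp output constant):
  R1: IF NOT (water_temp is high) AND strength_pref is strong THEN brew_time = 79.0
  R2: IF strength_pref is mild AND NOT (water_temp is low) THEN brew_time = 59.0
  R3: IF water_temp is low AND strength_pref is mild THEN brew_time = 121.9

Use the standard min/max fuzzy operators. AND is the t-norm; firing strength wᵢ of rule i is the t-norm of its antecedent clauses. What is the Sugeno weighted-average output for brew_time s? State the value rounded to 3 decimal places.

R1 (z=79.0): ¬high=1−0.22=0.78, strong=0.90; AND[min(a, b)] → w = 0.78
R2 (z=59.0): mild=0.30, ¬low=1−0.90=0.10; AND[min(a, b)] → w = 0.10
R3 (z=121.9): low=0.90, mild=0.30; AND[min(a, b)] → w = 0.30
Weighted average = (0.78·79.0 + 0.10·59.0 + 0.30·121.9) / (0.78 + 0.10 + 0.30)
  = 104.0900 / 1.1800 = 88.212

88.212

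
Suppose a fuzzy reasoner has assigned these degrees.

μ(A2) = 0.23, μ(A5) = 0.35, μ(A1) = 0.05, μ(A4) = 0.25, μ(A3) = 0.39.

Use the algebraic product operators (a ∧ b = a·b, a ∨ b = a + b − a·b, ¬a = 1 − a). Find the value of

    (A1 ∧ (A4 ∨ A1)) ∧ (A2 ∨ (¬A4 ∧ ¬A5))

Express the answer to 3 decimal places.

A4 ∨ A1 = a + b − a·b on (0.2500, 0.0500) = 0.2875
A1 ∧ (A4 ∨ A1) = a·b on (0.0500, 0.2875) = 0.0144
¬A4 = 1 − 0.2500 = 0.7500
¬A5 = 1 − 0.3500 = 0.6500
¬A4 ∧ ¬A5 = a·b on (0.7500, 0.6500) = 0.4875
A2 ∨ (¬A4 ∧ ¬A5) = a + b − a·b on (0.2300, 0.4875) = 0.6054
(A1 ∧ (A4 ∨ A1)) ∧ (A2 ∨ (¬A4 ∧ ¬A5)) = a·b on (0.0144, 0.6054) = 0.0087

0.009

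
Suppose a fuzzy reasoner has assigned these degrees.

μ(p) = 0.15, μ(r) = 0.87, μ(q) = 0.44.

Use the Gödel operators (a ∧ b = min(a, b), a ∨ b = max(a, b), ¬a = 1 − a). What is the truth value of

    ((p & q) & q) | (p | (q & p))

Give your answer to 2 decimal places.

p & q = min(a, b) on (0.15, 0.44) = 0.15
(p & q) & q = min(a, b) on (0.15, 0.44) = 0.15
q & p = min(a, b) on (0.44, 0.15) = 0.15
p | (q & p) = max(a, b) on (0.15, 0.15) = 0.15
((p & q) & q) | (p | (q & p)) = max(a, b) on (0.15, 0.15) = 0.15

0.15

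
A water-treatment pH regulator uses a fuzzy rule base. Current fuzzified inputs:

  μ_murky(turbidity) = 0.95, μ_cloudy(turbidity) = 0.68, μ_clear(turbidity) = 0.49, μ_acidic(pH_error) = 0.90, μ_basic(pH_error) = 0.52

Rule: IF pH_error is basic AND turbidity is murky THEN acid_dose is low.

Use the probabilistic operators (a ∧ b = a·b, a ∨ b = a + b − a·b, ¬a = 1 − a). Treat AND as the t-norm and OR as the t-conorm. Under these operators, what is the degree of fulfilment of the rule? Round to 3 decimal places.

firing strength: basic=0.52, murky=0.95; AND[a·b] → w = 0.4940

0.494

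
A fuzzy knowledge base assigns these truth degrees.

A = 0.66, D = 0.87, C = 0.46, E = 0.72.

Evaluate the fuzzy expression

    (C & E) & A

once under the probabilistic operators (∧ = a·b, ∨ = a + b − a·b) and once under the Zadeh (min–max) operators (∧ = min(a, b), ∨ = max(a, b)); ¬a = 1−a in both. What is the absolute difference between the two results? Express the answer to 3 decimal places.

0.241

Under probabilistic:
  C & E = a·b on (0.4600, 0.7200) = 0.3312
  (C & E) & A = a·b on (0.3312, 0.6600) = 0.2186
  → value = 0.2186
Under Zadeh (min–max):
  C & E = min(a, b) on (0.46, 0.72) = 0.46
  (C & E) & A = min(a, b) on (0.46, 0.66) = 0.46
  → value = 0.4600
|0.2186 − 0.4600| = 0.241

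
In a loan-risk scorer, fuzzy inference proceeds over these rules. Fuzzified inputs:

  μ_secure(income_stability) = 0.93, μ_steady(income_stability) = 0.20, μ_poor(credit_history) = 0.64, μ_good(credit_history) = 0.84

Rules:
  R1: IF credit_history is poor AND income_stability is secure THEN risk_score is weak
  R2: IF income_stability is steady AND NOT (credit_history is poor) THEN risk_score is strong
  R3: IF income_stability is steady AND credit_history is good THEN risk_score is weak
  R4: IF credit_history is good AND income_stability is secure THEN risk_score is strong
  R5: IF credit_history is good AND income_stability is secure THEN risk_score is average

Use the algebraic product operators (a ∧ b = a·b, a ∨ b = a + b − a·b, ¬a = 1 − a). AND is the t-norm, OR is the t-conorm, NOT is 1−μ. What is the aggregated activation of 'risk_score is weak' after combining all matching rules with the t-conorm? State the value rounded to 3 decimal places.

R1: poor=0.64, secure=0.93; AND[a·b] → w = 0.5952
R2: steady=0.20, ¬poor=1−0.64=0.36; AND[a·b] → w = 0.0720
R3: steady=0.20, good=0.84; AND[a·b] → w = 0.1680
R4: good=0.84, secure=0.93; AND[a·b] → w = 0.7812
R5: good=0.84, secure=0.93; AND[a·b] → w = 0.7812
Rules with consequent 'weak': {R1, R3} → strengths 0.5952, 0.1680
Aggregate via t-conorm [a + b − a·b]: 0.6632

0.663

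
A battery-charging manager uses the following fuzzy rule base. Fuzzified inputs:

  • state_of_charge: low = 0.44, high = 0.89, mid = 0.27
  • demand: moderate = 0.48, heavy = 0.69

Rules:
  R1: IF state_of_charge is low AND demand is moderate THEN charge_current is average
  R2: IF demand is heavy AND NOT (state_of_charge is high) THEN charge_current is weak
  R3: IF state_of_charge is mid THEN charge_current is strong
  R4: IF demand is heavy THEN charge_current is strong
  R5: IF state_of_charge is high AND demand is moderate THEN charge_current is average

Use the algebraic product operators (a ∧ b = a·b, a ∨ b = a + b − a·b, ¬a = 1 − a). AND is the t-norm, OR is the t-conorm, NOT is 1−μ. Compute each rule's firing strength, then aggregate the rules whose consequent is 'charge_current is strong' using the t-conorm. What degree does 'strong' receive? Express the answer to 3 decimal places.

0.774

R1: low=0.44, moderate=0.48; AND[a·b] → w = 0.2112
R2: heavy=0.69, ¬high=1−0.89=0.11; AND[a·b] → w = 0.0759
R3: mid=0.27 → w = 0.2700
R4: heavy=0.69 → w = 0.6900
R5: high=0.89, moderate=0.48; AND[a·b] → w = 0.4272
Rules with consequent 'strong': {R3, R4} → strengths 0.2700, 0.6900
Aggregate via t-conorm [a + b − a·b]: 0.7737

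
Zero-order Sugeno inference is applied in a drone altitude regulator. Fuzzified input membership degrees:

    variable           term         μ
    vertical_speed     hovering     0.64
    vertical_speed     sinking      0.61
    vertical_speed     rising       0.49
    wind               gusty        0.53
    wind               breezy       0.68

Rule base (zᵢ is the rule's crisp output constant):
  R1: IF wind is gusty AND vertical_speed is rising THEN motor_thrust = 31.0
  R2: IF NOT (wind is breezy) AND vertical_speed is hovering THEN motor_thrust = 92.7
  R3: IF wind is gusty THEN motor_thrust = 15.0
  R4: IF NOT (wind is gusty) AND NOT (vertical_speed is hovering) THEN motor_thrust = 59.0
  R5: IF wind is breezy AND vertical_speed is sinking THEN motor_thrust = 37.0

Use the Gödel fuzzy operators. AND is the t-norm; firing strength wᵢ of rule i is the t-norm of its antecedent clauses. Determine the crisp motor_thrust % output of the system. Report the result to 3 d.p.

R1 (z=31.0): gusty=0.53, rising=0.49; AND[min(a, b)] → w = 0.49
R2 (z=92.7): ¬breezy=1−0.68=0.32, hovering=0.64; AND[min(a, b)] → w = 0.32
R3 (z=15.0): gusty=0.53 → w = 0.53
R4 (z=59.0): ¬gusty=1−0.53=0.47, ¬hovering=1−0.64=0.36; AND[min(a, b)] → w = 0.36
R5 (z=37.0): breezy=0.68, sinking=0.61; AND[min(a, b)] → w = 0.61
Weighted average = (0.49·31.0 + 0.32·92.7 + 0.53·15.0 + 0.36·59.0 + 0.61·37.0) / (0.49 + 0.32 + 0.53 + 0.36 + 0.61)
  = 96.6140 / 2.3100 = 41.824

41.824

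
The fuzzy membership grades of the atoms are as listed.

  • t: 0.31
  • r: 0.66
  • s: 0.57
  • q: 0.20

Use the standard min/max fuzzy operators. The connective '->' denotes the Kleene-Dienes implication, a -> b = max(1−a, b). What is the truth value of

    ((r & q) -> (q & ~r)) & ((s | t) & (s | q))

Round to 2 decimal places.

0.57

r & q = min(a, b) on (0.66, 0.20) = 0.20
~r = 1 − 0.66 = 0.34
q & ~r = min(a, b) on (0.20, 0.34) = 0.20
(r & q) -> (q & ~r)  [Kleene-Dienes: max(1−a, b)] with a=0.20, b=0.20 → 0.80
s | t = max(a, b) on (0.57, 0.31) = 0.57
s | q = max(a, b) on (0.57, 0.20) = 0.57
(s | t) & (s | q) = min(a, b) on (0.57, 0.57) = 0.57
((r & q) -> (q & ~r)) & ((s | t) & (s | q)) = min(a, b) on (0.80, 0.57) = 0.57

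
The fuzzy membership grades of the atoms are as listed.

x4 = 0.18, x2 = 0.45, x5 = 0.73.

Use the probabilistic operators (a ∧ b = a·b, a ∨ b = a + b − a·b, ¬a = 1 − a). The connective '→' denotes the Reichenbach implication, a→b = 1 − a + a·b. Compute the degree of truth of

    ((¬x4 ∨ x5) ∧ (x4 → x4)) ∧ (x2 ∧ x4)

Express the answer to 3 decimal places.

¬x4 = 1 − 0.1800 = 0.8200
¬x4 ∨ x5 = a + b − a·b on (0.8200, 0.7300) = 0.9514
x4 → x4  [Reichenbach: 1 − a + a·b] with a=0.1800, b=0.1800 → 0.8524
(¬x4 ∨ x5) ∧ (x4 → x4) = a·b on (0.9514, 0.8524) = 0.8110
x2 ∧ x4 = a·b on (0.4500, 0.1800) = 0.0810
((¬x4 ∨ x5) ∧ (x4 → x4)) ∧ (x2 ∧ x4) = a·b on (0.8110, 0.0810) = 0.0657

0.066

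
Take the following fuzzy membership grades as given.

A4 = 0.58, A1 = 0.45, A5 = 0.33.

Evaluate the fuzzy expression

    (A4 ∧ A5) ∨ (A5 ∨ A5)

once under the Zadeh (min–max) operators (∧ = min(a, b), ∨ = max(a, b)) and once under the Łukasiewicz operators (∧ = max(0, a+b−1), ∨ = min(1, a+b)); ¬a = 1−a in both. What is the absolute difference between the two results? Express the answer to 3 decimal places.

Under Zadeh (min–max):
  A4 ∧ A5 = min(a, b) on (0.58, 0.33) = 0.33
  A5 ∨ A5 = max(a, b) on (0.33, 0.33) = 0.33
  (A4 ∧ A5) ∨ (A5 ∨ A5) = max(a, b) on (0.33, 0.33) = 0.33
  → value = 0.3300
Under Łukasiewicz:
  A4 ∧ A5 = max(0, a+b−1) on (0.58, 0.33) = 0.00
  A5 ∨ A5 = min(1, a+b) on (0.33, 0.33) = 0.66
  (A4 ∧ A5) ∨ (A5 ∨ A5) = min(1, a+b) on (0.00, 0.66) = 0.66
  → value = 0.6600
|0.3300 − 0.6600| = 0.330

0.330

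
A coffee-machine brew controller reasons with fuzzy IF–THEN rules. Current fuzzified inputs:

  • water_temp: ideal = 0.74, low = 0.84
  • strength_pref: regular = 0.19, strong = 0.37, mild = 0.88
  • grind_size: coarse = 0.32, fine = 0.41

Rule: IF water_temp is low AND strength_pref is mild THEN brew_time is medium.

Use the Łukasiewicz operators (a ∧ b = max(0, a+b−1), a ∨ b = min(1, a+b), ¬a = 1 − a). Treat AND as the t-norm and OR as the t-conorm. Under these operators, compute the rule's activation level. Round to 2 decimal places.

0.72

firing strength: low=0.84, mild=0.88; AND[max(0, a+b−1)] → w = 0.72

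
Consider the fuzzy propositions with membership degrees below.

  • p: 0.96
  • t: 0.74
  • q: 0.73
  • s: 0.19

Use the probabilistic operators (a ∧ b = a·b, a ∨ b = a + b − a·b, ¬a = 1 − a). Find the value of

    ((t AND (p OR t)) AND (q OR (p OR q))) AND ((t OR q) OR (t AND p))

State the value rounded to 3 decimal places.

0.715

p OR t = a + b − a·b on (0.9600, 0.7400) = 0.9896
t AND (p OR t) = a·b on (0.7400, 0.9896) = 0.7323
p OR q = a + b − a·b on (0.9600, 0.7300) = 0.9892
q OR (p OR q) = a + b − a·b on (0.7300, 0.9892) = 0.9971
(t AND (p OR t)) AND (q OR (p OR q)) = a·b on (0.7323, 0.9971) = 0.7302
t OR q = a + b − a·b on (0.7400, 0.7300) = 0.9298
t AND p = a·b on (0.7400, 0.9600) = 0.7104
(t OR q) OR (t AND p) = a + b − a·b on (0.9298, 0.7104) = 0.9797
((t AND (p OR t)) AND (q OR (p OR q))) AND ((t OR q) OR (t AND p)) = a·b on (0.7302, 0.9797) = 0.7153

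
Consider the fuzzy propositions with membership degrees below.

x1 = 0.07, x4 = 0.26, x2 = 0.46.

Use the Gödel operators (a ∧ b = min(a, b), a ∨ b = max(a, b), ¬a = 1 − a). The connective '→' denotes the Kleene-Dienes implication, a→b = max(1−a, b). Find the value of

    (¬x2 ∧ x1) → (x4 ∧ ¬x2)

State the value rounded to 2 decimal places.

0.93

¬x2 = 1 − 0.46 = 0.54
¬x2 ∧ x1 = min(a, b) on (0.54, 0.07) = 0.07
¬x2 = 1 − 0.46 = 0.54
x4 ∧ ¬x2 = min(a, b) on (0.26, 0.54) = 0.26
(¬x2 ∧ x1) → (x4 ∧ ¬x2)  [Kleene-Dienes: max(1−a, b)] with a=0.07, b=0.26 → 0.93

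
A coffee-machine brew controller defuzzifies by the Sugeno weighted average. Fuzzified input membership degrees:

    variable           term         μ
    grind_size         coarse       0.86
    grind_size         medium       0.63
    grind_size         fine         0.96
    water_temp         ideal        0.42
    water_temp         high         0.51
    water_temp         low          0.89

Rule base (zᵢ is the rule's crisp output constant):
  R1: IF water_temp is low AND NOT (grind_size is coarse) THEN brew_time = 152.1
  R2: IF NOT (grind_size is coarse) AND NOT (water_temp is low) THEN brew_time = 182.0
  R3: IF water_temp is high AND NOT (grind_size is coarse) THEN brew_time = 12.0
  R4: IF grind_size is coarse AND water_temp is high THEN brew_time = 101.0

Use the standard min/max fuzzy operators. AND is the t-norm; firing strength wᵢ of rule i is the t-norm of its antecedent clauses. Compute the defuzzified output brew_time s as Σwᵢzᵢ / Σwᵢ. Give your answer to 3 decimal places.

R1 (z=152.1): low=0.89, ¬coarse=1−0.86=0.14; AND[min(a, b)] → w = 0.14
R2 (z=182.0): ¬coarse=1−0.86=0.14, ¬low=1−0.89=0.11; AND[min(a, b)] → w = 0.11
R3 (z=12.0): high=0.51, ¬coarse=1−0.86=0.14; AND[min(a, b)] → w = 0.14
R4 (z=101.0): coarse=0.86, high=0.51; AND[min(a, b)] → w = 0.51
Weighted average = (0.14·152.1 + 0.11·182.0 + 0.14·12.0 + 0.51·101.0) / (0.14 + 0.11 + 0.14 + 0.51)
  = 94.5040 / 0.9000 = 105.004

105.004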